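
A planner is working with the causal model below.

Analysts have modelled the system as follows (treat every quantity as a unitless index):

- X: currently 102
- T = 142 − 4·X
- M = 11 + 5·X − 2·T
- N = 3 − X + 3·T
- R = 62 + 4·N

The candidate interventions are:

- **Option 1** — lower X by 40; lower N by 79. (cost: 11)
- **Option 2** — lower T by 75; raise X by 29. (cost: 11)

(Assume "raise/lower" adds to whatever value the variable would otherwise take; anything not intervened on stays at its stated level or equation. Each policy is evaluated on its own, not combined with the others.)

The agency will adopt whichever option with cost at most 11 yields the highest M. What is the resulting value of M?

1580

Option 1 (X − 40, N − 79):
  X = 102 − 40 = 62
  T = 142 − 4·62 = -106
  M = 11 + 5·62 − 2·(-106) = 533
Option 2 (T − 75, X + 29):
  X = 102 + 29 = 131
  T = 142 − 4·131 (−75 from intervention) = -457
  M = 11 + 5·131 − 2·(-457) = 1580
Comparing — Option 1: M=533, Option 2: M=1580. Highest is 1580 (Option 2).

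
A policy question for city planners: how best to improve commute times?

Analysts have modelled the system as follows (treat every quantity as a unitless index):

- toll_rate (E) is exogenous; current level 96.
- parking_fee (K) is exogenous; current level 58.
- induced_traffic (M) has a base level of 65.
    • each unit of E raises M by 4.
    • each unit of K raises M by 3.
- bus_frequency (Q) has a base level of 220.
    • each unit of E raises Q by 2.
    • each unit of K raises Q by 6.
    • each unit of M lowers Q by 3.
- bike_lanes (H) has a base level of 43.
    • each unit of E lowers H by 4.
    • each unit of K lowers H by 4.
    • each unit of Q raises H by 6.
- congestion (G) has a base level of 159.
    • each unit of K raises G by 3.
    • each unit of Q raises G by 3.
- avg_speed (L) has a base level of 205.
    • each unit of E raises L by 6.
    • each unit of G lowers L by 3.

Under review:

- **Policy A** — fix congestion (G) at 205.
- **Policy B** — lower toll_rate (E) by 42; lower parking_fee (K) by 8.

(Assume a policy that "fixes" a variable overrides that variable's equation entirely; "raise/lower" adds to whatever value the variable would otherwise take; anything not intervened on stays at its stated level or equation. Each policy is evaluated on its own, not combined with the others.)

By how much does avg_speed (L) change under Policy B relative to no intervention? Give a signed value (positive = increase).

Baseline:
  E = 96
  K = 58
  M = 65 + 4·96 + 3·58 = 623
  Q = 220 + 2·96 + 6·58 − 3·623 = -1109
  G = 159 + 3·58 + 3·(-1109) = -2994
  L = 205 + 6·96 − 3·(-2994) = 9763
Policy B (E − 42, K − 8):
  E = 96 − 42 = 54
  K = 58 − 8 = 50
  M = 65 + 4·54 + 3·50 = 431
  Q = 220 + 2·54 + 6·50 − 3·431 = -665
  G = 159 + 3·50 + 3·(-665) = -1686
  L = 205 + 6·54 − 3·(-1686) = 5587
Change in L: 5587 − 9763 = -4176

-4176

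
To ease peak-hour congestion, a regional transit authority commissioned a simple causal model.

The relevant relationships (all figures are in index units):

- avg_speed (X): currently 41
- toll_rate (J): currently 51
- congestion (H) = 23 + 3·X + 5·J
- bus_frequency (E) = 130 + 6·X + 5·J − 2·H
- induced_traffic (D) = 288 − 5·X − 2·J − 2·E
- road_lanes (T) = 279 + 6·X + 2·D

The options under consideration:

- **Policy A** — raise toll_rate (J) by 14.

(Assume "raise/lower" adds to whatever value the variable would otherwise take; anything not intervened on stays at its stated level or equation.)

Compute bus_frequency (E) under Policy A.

-241

Policy A (J + 14):
  X = 41
  J = 51 + 14 = 65
  H = 23 + 3·41 + 5·65 = 471
  E = 130 + 6·41 + 5·65 − 2·471 = -241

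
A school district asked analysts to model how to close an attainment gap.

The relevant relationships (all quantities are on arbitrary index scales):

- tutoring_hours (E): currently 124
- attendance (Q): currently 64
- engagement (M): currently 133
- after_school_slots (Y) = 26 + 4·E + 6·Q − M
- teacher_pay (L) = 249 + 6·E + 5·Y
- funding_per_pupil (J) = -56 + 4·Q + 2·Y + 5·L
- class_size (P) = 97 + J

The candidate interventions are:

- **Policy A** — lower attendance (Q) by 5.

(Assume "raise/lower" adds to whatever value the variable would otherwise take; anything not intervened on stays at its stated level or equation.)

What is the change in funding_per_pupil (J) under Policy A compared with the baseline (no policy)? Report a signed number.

-830

Baseline:
  E = 124
  Q = 64
  M = 133
  Y = 26 + 4·124 + 6·64 − 133 = 773
  L = 249 + 6·124 + 5·773 = 4858
  J = -56 + 4·64 + 2·773 + 5·4858 = 26036
Policy A (Q − 5):
  E = 124
  Q = 64 − 5 = 59
  M = 133
  Y = 26 + 4·124 + 6·59 − 133 = 743
  L = 249 + 6·124 + 5·743 = 4708
  J = -56 + 4·59 + 2·743 + 5·4708 = 25206
Change in J: 25206 − 26036 = -830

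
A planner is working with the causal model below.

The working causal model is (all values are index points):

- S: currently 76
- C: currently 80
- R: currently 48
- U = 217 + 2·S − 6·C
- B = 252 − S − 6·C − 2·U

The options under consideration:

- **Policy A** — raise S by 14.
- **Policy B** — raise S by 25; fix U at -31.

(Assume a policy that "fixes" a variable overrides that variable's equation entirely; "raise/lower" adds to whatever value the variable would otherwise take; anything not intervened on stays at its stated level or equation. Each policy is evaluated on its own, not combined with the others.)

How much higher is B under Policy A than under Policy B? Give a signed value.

Policy A (S + 14):
  S = 76 + 14 = 90
  C = 80
  U = 217 + 2·90 − 6·80 = -83
  B = 252 − 90 − 6·80 − 2·(-83) = -152
Policy B (S + 25, U := -31):
  S = 76 + 25 = 101
  C = 80
  U = -31
  B = 252 − 101 − 6·80 − 2·(-31) = -267
B: -152 − (-267) = 115

115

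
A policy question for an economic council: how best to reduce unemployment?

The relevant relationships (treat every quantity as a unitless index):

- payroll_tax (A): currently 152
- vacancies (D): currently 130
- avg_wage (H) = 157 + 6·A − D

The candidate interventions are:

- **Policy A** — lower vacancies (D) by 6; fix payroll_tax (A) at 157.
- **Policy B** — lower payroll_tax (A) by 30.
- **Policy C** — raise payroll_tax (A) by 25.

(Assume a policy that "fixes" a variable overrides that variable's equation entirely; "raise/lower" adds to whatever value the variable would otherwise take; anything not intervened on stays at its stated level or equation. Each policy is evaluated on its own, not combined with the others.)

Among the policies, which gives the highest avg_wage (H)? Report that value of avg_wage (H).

Policy A (D − 6, A := 157):
  A = 157
  D = 130 − 6 = 124
  H = 157 + 6·157 − 124 = 975
Policy B (A − 30):
  A = 152 − 30 = 122
  D = 130
  H = 157 + 6·122 − 130 = 759
Policy C (A + 25):
  A = 152 + 25 = 177
  D = 130
  H = 157 + 6·177 − 130 = 1089
Comparing — Policy A: H=975, Policy B: H=759, Policy C: H=1089. Highest is 1089 (Policy C).

1089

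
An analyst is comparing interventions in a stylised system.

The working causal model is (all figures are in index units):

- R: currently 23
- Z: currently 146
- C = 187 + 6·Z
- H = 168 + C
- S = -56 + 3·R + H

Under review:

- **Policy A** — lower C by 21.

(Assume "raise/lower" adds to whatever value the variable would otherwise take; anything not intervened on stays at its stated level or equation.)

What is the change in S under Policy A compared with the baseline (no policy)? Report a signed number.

Baseline:
  R = 23
  Z = 146
  C = 187 + 6·146 = 1063
  H = 168 + 1063 = 1231
  S = -56 + 3·23 + 1231 = 1244
Policy A (C − 21):
  R = 23
  Z = 146
  C = 187 + 6·146 (−21 from intervention) = 1042
  H = 168 + 1042 = 1210
  S = -56 + 3·23 + 1210 = 1223
Change in S: 1223 − 1244 = -21

-21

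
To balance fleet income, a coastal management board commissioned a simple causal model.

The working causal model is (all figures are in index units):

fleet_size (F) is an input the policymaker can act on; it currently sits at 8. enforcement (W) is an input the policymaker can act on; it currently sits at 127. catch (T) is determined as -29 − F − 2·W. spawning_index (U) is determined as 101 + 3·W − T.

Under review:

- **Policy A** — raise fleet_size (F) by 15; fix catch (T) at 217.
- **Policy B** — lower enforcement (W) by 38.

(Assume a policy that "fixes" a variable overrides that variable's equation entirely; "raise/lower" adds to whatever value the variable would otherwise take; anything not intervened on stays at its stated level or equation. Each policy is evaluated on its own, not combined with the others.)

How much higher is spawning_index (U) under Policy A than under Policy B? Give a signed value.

-318

Policy A (F + 15, T := 217):
  F = 8 + 15 = 23
  W = 127
  T = 217
  U = 101 + 3·127 − 217 = 265
Policy B (W − 38):
  F = 8
  W = 127 − 38 = 89
  T = -29 − 8 − 2·89 = -215
  U = 101 + 3·89 − (-215) = 583
U: 265 − 583 = -318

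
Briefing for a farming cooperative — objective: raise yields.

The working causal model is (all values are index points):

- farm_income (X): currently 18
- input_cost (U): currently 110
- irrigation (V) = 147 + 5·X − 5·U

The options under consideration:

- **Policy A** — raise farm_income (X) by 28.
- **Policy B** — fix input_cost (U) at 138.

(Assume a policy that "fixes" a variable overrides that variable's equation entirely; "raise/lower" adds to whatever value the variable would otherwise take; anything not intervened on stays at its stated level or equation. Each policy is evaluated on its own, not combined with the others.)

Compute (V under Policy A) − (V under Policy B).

Policy A (X + 28):
  X = 18 + 28 = 46
  U = 110
  V = 147 + 5·46 − 5·110 = -173
Policy B (U := 138):
  X = 18
  U = 138
  V = 147 + 5·18 − 5·138 = -453
V: -173 − (-453) = 280

280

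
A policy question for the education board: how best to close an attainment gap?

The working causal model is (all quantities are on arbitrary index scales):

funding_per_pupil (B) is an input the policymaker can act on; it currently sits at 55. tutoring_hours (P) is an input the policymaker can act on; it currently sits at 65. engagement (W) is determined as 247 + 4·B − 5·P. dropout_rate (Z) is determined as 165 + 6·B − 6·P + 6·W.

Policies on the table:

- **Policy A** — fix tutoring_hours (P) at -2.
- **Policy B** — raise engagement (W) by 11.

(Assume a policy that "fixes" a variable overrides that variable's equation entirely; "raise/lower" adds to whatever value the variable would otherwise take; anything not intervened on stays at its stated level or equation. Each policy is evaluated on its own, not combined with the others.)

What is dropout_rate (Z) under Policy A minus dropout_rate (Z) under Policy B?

Policy A (P := -2):
  B = 55
  P = -2
  W = 247 + 4·55 − 5·(-2) = 477
  Z = 165 + 6·55 − 6·(-2) + 6·477 = 3369
Policy B (W + 11):
  B = 55
  P = 65
  W = 247 + 4·55 − 5·65 (+11 from intervention) = 153
  Z = 165 + 6·55 − 6·65 + 6·153 = 1023
Z: 3369 − 1023 = 2346

2346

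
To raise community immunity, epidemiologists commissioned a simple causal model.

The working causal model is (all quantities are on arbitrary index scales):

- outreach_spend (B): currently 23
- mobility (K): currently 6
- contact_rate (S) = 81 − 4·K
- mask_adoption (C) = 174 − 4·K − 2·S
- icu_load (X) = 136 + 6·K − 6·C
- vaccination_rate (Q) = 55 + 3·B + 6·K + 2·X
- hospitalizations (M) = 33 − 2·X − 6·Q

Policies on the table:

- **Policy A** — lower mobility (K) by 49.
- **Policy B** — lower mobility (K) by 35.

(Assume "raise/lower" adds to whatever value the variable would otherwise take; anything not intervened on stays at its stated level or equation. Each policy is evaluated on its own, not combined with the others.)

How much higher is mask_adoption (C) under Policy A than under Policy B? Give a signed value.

-56

Policy A (K − 49):
  K = 6 − 49 = -43
  S = 81 − 4·(-43) = 253
  C = 174 − 4·(-43) − 2·253 = -160
Policy B (K − 35):
  K = 6 − 35 = -29
  S = 81 − 4·(-29) = 197
  C = 174 − 4·(-29) − 2·197 = -104
C: -160 − (-104) = -56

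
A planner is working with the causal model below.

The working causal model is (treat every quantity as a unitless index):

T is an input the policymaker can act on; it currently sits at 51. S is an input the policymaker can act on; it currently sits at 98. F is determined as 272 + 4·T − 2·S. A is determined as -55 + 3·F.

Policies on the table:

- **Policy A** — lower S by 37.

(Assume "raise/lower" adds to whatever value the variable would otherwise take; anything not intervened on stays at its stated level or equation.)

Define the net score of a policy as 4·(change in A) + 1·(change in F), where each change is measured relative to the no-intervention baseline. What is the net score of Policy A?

Baseline:
  T = 51
  S = 98
  F = 272 + 4·51 − 2·98 = 280
  A = -55 + 3·280 = 785
Policy A (S − 37):
  T = 51
  S = 98 − 37 = 61
  F = 272 + 4·51 − 2·61 = 354
  A = -55 + 3·354 = 1007
ΔA = 1007 − 785 = 222; ΔF = 354 − 280 = 74
Score = 4·222 + 1·74 = 962

962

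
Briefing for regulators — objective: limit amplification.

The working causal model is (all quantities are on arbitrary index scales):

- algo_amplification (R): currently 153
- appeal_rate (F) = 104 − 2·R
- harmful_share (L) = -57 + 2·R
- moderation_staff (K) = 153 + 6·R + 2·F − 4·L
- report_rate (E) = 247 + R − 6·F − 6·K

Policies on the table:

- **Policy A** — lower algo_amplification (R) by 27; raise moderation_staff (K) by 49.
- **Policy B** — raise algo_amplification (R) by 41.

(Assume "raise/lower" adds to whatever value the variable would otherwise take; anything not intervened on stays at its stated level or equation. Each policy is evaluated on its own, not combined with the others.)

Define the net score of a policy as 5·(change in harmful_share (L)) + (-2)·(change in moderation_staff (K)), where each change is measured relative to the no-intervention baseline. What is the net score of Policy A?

-692

Baseline:
  R = 153
  F = 104 − 2·153 = -202
  L = -57 + 2·153 = 249
  K = 153 + 6·153 + 2·(-202) − 4·249 = -329
Policy A (R − 27, K + 49):
  R = 153 − 27 = 126
  F = 104 − 2·126 = -148
  L = -57 + 2·126 = 195
  K = 153 + 6·126 + 2·(-148) − 4·195 (+49 from intervention) = -118
ΔL = 195 − 249 = -54; ΔK = -118 − (-329) = 211
Score = 5·(-54) + (-2)·211 = -692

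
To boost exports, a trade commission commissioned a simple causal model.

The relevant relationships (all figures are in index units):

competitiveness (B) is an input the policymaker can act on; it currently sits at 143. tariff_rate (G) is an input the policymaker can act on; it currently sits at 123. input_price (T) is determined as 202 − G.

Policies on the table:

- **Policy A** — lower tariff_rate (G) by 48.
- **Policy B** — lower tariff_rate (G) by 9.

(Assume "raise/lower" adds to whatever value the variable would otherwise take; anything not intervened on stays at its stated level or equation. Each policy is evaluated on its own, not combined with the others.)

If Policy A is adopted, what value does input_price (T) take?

Policy A (G − 48):
  G = 123 − 48 = 75
  T = 202 − 75 = 127

127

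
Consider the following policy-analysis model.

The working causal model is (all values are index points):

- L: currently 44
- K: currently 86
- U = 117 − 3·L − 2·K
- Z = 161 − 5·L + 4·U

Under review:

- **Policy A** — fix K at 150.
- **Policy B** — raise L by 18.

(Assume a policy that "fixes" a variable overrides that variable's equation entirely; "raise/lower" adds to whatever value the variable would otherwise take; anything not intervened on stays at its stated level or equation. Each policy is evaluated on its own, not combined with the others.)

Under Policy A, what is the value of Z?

-1319

Policy A (K := 150):
  L = 44
  K = 150
  U = 117 − 3·44 − 2·150 = -315
  Z = 161 − 5·44 + 4·(-315) = -1319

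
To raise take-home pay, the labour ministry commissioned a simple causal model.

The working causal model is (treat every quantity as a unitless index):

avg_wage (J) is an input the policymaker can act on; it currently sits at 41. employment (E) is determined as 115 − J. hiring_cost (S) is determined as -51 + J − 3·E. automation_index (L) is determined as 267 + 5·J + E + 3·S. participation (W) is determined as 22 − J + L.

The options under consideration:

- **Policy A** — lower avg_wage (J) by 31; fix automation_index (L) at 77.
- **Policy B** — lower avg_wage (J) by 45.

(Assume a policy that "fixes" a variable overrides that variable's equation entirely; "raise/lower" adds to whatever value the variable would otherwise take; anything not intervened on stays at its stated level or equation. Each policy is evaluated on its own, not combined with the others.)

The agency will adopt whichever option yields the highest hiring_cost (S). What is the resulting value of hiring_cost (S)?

Policy A (J − 31, L := 77):
  J = 41 − 31 = 10
  E = 115 − 10 = 105
  S = -51 + 10 − 3·105 = -356
Policy B (J − 45):
  J = 41 − 45 = -4
  E = 115 − (-4) = 119
  S = -51 + (-4) − 3·119 = -412
Comparing — Policy A: S=-356, Policy B: S=-412. Highest is -356 (Policy A).

-356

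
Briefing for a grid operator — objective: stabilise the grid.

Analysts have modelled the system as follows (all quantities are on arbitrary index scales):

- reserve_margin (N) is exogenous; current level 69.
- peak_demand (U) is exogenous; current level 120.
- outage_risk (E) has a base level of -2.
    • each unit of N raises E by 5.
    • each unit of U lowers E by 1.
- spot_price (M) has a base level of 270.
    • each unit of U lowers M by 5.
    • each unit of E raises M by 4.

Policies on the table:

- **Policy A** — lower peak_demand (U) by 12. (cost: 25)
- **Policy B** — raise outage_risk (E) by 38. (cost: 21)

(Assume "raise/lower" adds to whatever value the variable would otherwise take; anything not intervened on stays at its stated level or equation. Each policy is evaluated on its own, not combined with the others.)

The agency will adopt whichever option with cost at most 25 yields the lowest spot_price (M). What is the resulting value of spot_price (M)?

Policy A (U − 12):
  N = 69
  U = 120 − 12 = 108
  E = -2 + 5·69 − 108 = 235
  M = 270 − 5·108 + 4·235 = 670
Policy B (E + 38):
  N = 69
  U = 120
  E = -2 + 5·69 − 120 (+38 from intervention) = 261
  M = 270 − 5·120 + 4·261 = 714
Comparing — Policy A: M=670, Policy B: M=714. Lowest is 670 (Policy A).

670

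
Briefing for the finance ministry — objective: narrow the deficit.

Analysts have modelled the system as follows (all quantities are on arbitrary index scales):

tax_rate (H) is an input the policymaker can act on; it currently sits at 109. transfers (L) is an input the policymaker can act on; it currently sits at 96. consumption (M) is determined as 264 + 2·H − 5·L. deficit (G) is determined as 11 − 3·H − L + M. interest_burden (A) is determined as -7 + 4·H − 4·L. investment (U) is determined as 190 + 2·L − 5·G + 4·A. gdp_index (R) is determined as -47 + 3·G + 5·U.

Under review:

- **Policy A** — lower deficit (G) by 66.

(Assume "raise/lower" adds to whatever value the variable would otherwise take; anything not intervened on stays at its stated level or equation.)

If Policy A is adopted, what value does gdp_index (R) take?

Policy A (G − 66):
  H = 109
  L = 96
  M = 264 + 2·109 − 5·96 = 2
  G = 11 − 3·109 − 96 + 2 (−66 from intervention) = -476
  A = -7 + 4·109 − 4·96 = 45
  U = 190 + 2·96 − 5·(-476) + 4·45 = 2942
  R = -47 + 3·(-476) + 5·2942 = 13235

13235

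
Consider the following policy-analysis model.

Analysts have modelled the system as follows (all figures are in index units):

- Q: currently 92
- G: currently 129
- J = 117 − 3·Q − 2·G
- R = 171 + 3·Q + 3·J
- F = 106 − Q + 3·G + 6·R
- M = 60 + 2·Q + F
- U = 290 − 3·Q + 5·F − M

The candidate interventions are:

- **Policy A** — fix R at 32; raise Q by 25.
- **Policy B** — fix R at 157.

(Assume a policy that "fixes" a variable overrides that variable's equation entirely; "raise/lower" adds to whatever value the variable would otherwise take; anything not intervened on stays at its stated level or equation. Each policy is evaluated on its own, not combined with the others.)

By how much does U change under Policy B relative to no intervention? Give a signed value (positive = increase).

Baseline:
  Q = 92
  G = 129
  J = 117 − 3·92 − 2·129 = -417
  R = 171 + 3·92 + 3·(-417) = -804
  F = 106 − 92 + 3·129 + 6·(-804) = -4423
  M = 60 + 2·92 + (-4423) = -4179
  U = 290 − 3·92 + 5·(-4423) − (-4179) = -17922
Policy B (R := 157):
  Q = 92
  G = 129
  J = 117 − 3·92 − 2·129 = -417
  R = 157
  F = 106 − 92 + 3·129 + 6·157 = 1343
  M = 60 + 2·92 + 1343 = 1587
  U = 290 − 3·92 + 5·1343 − 1587 = 5142
Change in U: 5142 − (-17922) = 23064

23064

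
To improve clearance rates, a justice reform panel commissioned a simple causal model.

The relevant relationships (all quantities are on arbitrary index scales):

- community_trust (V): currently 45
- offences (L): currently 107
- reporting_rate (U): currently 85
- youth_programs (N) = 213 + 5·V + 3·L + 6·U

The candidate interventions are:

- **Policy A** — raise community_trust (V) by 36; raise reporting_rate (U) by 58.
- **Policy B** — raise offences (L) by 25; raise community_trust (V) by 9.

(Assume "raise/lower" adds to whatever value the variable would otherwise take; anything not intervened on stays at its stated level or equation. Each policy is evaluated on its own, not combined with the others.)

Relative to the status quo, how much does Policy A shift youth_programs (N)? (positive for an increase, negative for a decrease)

Baseline:
  V = 45
  L = 107
  U = 85
  N = 213 + 5·45 + 3·107 + 6·85 = 1269
Policy A (V + 36, U + 58):
  V = 45 + 36 = 81
  L = 107
  U = 85 + 58 = 143
  N = 213 + 5·81 + 3·107 + 6·143 = 1797
Change in N: 1797 − 1269 = 528

528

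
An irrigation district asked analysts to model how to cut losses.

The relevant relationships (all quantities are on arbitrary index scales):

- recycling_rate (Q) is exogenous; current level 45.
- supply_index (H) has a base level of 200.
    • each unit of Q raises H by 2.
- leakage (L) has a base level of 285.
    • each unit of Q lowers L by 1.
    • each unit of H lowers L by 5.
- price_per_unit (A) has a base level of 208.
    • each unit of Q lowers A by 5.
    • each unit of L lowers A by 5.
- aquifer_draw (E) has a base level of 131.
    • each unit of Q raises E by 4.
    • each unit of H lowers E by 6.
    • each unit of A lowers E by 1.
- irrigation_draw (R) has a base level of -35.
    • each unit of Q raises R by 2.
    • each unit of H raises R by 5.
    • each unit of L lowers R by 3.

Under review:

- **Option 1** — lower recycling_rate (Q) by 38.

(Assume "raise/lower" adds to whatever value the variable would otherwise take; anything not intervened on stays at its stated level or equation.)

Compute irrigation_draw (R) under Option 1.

3425

Option 1 (Q − 38):
  Q = 45 − 38 = 7
  H = 200 + 2·7 = 214
  L = 285 − 7 − 5·214 = -792
  R = -35 + 2·7 + 5·214 − 3·(-792) = 3425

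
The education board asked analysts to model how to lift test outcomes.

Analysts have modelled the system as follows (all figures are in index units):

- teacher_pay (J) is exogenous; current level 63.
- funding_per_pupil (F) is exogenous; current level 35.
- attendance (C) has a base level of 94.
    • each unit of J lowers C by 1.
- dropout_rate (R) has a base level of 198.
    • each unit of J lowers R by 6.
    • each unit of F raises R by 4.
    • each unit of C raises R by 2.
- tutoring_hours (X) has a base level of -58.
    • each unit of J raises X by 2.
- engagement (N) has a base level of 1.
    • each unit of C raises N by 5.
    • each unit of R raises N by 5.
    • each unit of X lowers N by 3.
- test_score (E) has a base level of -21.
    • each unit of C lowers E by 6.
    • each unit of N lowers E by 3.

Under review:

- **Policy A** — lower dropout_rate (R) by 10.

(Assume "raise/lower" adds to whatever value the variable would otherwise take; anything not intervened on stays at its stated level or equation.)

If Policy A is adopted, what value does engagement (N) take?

12

Policy A (R − 10):
  J = 63
  F = 35
  C = 94 − 63 = 31
  R = 198 − 6·63 + 4·35 + 2·31 (−10 from intervention) = 12
  X = -58 + 2·63 = 68
  N = 1 + 5·31 + 5·12 − 3·68 = 12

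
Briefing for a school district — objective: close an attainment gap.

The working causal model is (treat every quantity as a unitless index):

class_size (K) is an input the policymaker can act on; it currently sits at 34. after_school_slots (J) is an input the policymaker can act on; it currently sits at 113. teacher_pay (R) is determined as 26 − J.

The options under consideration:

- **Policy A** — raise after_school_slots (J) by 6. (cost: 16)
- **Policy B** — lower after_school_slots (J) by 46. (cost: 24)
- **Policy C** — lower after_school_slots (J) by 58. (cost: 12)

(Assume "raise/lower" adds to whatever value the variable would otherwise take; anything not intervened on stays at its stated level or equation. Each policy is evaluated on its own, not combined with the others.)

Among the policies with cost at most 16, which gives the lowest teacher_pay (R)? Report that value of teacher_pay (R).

Policy A (J + 6):
  J = 113 + 6 = 119
  R = 26 − 119 = -93
Policy C (J − 58):
  J = 113 − 58 = 55
  R = 26 − 55 = -29
Comparing — Policy A: R=-93, Policy C: R=-29. Lowest is -93 (Policy A).

-93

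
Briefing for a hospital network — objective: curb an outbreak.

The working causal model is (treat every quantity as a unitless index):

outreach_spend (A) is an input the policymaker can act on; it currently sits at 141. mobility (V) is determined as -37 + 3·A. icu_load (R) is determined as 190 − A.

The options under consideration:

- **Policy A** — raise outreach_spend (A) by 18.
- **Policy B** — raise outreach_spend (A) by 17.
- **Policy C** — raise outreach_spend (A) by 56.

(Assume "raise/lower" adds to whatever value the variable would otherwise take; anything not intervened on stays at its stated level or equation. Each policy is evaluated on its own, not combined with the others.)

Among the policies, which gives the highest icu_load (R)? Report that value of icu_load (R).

32

Policy A (A + 18):
  A = 141 + 18 = 159
  R = 190 − 159 = 31
Policy B (A + 17):
  A = 141 + 17 = 158
  R = 190 − 158 = 32
Policy C (A + 56):
  A = 141 + 56 = 197
  R = 190 − 197 = -7
Comparing — Policy A: R=31, Policy B: R=32, Policy C: R=-7. Highest is 32 (Policy B).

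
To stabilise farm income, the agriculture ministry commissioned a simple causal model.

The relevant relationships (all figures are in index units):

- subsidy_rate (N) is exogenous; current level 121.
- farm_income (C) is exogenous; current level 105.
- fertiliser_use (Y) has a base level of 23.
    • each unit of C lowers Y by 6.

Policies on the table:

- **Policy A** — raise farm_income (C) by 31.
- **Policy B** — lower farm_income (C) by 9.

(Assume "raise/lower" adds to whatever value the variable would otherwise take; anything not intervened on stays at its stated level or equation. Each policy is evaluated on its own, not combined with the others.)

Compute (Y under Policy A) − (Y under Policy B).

Policy A (C + 31):
  C = 105 + 31 = 136
  Y = 23 − 6·136 = -793
Policy B (C − 9):
  C = 105 − 9 = 96
  Y = 23 − 6·96 = -553
Y: -793 − (-553) = -240

-240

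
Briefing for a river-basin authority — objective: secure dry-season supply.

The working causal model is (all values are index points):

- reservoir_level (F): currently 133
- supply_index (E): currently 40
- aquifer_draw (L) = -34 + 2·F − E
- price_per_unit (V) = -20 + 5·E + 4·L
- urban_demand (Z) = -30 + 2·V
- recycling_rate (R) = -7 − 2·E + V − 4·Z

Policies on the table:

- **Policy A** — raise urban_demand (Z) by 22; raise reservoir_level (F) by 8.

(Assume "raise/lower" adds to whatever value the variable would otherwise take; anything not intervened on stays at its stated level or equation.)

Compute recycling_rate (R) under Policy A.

Policy A (Z + 22, F + 8):
  F = 133 + 8 = 141
  E = 40
  L = -34 + 2·141 − 40 = 208
  V = -20 + 5·40 + 4·208 = 1012
  Z = -30 + 2·1012 (+22 from intervention) = 2016
  R = -7 − 2·40 + 1012 − 4·2016 = -7139

-7139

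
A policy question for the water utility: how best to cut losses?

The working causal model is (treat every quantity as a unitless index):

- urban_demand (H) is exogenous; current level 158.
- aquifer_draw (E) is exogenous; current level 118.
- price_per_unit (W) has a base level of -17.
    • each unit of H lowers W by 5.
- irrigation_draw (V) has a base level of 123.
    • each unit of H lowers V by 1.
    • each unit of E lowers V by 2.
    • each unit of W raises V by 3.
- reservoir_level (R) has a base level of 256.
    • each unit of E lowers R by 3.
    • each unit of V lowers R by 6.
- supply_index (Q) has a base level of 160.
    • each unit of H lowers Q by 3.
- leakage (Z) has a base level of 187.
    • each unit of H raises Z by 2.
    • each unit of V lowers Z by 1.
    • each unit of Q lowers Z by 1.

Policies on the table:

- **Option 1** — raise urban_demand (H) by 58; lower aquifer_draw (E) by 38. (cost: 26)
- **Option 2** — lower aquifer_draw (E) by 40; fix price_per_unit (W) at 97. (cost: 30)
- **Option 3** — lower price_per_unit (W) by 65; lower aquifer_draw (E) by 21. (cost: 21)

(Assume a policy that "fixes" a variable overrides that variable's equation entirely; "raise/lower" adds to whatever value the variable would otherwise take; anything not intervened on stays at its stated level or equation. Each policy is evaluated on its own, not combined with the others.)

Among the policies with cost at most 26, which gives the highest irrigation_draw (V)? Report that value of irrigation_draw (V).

Option 1 (H + 58, E − 38):
  H = 158 + 58 = 216
  E = 118 − 38 = 80
  W = -17 − 5·216 = -1097
  V = 123 − 216 − 2·80 + 3·(-1097) = -3544
Option 3 (W − 65, E − 21):
  H = 158
  E = 118 − 21 = 97
  W = -17 − 5·158 (−65 from intervention) = -872
  V = 123 − 158 − 2·97 + 3·(-872) = -2845
Comparing — Option 1: V=-3544, Option 3: V=-2845. Highest is -2845 (Option 3).

-2845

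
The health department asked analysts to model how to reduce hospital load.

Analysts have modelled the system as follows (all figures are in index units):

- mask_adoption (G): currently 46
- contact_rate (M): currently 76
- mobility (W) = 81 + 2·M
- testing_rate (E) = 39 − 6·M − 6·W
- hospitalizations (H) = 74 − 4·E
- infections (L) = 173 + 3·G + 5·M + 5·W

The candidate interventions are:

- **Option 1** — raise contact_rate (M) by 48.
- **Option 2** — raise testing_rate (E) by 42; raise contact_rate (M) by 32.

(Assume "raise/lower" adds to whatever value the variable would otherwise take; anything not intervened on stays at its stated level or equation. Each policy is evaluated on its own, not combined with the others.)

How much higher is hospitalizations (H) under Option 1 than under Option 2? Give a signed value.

1320

Option 1 (M + 48):
  M = 76 + 48 = 124
  W = 81 + 2·124 = 329
  E = 39 − 6·124 − 6·329 = -2679
  H = 74 − 4·(-2679) = 10790
Option 2 (E + 42, M + 32):
  M = 76 + 32 = 108
  W = 81 + 2·108 = 297
  E = 39 − 6·108 − 6·297 (+42 from intervention) = -2349
  H = 74 − 4·(-2349) = 9470
H: 10790 − 9470 = 1320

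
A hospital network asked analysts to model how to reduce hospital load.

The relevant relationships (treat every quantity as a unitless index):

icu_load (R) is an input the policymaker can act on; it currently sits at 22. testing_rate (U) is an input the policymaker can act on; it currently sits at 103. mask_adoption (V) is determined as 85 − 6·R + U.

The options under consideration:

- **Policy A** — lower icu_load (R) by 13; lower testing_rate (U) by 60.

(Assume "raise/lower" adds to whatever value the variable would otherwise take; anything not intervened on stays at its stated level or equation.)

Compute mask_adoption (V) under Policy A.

Policy A (R − 13, U − 60):
  R = 22 − 13 = 9
  U = 103 − 60 = 43
  V = 85 − 6·9 + 43 = 74

74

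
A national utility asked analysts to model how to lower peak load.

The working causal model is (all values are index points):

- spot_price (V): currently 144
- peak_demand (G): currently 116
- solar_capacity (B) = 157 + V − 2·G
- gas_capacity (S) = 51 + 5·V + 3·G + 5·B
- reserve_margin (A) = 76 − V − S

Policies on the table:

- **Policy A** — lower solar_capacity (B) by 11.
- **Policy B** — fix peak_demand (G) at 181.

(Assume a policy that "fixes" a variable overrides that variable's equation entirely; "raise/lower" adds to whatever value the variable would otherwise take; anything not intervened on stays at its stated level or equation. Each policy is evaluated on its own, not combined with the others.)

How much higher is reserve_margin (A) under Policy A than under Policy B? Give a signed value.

Policy A (B − 11):
  V = 144
  G = 116
  B = 157 + 144 − 2·116 (−11 from intervention) = 58
  S = 51 + 5·144 + 3·116 + 5·58 = 1409
  A = 76 − 144 − 1409 = -1477
Policy B (G := 181):
  V = 144
  G = 181
  B = 157 + 144 − 2·181 = -61
  S = 51 + 5·144 + 3·181 + 5·(-61) = 1009
  A = 76 − 144 − 1009 = -1077
A: -1477 − (-1077) = -400

-400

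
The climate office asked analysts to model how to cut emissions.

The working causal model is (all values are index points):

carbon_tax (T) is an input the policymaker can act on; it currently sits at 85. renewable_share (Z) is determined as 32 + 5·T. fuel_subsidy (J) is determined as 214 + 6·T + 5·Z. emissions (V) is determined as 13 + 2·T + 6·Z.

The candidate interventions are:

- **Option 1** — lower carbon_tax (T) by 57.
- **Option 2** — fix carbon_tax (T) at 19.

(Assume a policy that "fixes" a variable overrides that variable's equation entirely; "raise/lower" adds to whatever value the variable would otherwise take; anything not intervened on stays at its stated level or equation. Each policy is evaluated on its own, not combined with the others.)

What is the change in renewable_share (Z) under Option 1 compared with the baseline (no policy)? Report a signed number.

-285

Baseline:
  T = 85
  Z = 32 + 5·85 = 457
Option 1 (T − 57):
  T = 85 − 57 = 28
  Z = 32 + 5·28 = 172
Change in Z: 172 − 457 = -285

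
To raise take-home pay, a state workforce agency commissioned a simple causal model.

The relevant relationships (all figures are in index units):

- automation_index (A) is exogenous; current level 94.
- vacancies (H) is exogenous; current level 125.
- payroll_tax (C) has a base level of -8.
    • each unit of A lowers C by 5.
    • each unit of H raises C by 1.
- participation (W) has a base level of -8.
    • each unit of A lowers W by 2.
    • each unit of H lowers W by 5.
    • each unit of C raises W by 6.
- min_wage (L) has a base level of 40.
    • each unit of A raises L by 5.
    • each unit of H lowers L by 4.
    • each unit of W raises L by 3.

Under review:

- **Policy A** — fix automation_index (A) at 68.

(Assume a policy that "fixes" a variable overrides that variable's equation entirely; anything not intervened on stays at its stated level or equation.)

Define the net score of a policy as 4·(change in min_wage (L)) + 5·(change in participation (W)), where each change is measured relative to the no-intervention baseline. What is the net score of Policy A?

13624

Baseline:
  A = 94
  H = 125
  C = -8 − 5·94 + 125 = -353
  W = -8 − 2·94 − 5·125 + 6·(-353) = -2939
  L = 40 + 5·94 − 4·125 + 3·(-2939) = -8807
Policy A (A := 68):
  A = 68
  H = 125
  C = -8 − 5·68 + 125 = -223
  W = -8 − 2·68 − 5·125 + 6·(-223) = -2107
  L = 40 + 5·68 − 4·125 + 3·(-2107) = -6441
ΔL = -6441 − (-8807) = 2366; ΔW = -2107 − (-2939) = 832
Score = 4·2366 + 5·832 = 13624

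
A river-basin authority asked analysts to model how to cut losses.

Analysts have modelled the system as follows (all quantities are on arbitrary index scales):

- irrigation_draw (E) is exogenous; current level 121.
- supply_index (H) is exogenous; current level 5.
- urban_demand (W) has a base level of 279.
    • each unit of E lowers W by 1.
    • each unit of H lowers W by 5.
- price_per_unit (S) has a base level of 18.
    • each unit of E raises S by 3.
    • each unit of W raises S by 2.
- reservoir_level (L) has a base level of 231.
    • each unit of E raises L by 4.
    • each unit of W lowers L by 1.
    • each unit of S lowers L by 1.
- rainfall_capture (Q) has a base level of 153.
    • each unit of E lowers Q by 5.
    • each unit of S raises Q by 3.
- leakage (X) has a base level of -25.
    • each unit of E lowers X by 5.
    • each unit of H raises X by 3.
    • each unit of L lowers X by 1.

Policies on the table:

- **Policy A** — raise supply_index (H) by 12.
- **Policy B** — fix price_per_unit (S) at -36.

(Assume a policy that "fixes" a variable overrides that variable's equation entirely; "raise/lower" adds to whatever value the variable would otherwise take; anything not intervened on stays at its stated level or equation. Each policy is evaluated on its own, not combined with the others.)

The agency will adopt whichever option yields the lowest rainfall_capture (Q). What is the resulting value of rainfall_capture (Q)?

Policy A (H + 12):
  E = 121
  H = 5 + 12 = 17
  W = 279 − 121 − 5·17 = 73
  S = 18 + 3·121 + 2·73 = 527
  Q = 153 − 5·121 + 3·527 = 1129
Policy B (S := -36):
  E = 121
  H = 5
  W = 279 − 121 − 5·5 = 133
  S = -36
  Q = 153 − 5·121 + 3·(-36) = -560
Comparing — Policy A: Q=1129, Policy B: Q=-560. Lowest is -560 (Policy B).

-560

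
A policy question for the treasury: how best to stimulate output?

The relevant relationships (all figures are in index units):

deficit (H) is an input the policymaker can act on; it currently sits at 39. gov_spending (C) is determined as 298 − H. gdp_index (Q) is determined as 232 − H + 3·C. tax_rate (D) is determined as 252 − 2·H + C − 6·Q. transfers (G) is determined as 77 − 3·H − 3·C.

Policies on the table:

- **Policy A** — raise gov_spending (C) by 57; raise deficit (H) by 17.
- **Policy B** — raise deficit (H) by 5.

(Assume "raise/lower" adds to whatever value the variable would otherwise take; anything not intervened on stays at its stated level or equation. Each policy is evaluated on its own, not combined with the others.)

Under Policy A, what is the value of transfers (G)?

Policy A (C + 57, H + 17):
  H = 39 + 17 = 56
  C = 298 − 56 (+57 from intervention) = 299
  G = 77 − 3·56 − 3·299 = -988

-988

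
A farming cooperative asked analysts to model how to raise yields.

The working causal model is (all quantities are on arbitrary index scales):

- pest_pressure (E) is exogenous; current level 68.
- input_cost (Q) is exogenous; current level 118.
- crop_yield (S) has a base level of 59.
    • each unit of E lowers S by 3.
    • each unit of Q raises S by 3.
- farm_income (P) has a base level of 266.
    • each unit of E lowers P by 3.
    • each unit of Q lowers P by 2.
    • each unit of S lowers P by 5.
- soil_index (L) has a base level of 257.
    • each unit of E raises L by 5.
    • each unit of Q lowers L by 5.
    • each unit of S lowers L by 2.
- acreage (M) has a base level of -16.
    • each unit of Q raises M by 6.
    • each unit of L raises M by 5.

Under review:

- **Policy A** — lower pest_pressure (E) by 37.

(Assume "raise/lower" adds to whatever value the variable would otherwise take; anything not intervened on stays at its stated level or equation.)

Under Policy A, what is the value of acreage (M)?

Policy A (E − 37):
  E = 68 − 37 = 31
  Q = 118
  S = 59 − 3·31 + 3·118 = 320
  L = 257 + 5·31 − 5·118 − 2·320 = -818
  M = -16 + 6·118 + 5·(-818) = -3398

-3398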